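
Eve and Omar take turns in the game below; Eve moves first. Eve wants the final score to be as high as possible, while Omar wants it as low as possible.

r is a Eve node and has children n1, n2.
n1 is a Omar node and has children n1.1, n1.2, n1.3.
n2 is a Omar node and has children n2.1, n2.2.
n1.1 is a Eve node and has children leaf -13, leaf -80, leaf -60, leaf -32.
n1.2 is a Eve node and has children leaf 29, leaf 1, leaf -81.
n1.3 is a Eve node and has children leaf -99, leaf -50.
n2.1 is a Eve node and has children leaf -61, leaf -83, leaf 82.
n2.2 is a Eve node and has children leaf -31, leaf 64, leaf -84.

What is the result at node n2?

64

n2.1 (Eve): max(-61, -83, 82) = 82
n2.2 (Eve): max(-31, 64, -84) = 64
n2 (Omar): min(82, 64) = 64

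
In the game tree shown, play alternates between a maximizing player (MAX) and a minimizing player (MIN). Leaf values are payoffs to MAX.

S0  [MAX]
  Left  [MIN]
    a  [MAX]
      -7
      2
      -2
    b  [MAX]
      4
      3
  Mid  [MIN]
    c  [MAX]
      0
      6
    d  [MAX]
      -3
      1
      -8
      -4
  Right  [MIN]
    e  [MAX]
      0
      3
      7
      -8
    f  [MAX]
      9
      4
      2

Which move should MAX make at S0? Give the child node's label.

Right

a (MAX): max(-7, 2, -2) = 2
b (MAX): max(4, 3) = 4
Left (MIN): min(2, 4) = 2
c (MAX): max(0, 6) = 6
d (MAX): max(-3, 1, -8, -4) = 1
Mid (MIN): min(6, 1) = 1
e (MAX): max(0, 3, 7, -8) = 7
f (MAX): max(9, 4, 2) = 9
Right (MIN): min(7, 9) = 7
S0 (MAX): max(2, 1, 7) = 7
MAX at S0 wants the highest of {Left=2, Mid=1, Right=7}, so chooses Right.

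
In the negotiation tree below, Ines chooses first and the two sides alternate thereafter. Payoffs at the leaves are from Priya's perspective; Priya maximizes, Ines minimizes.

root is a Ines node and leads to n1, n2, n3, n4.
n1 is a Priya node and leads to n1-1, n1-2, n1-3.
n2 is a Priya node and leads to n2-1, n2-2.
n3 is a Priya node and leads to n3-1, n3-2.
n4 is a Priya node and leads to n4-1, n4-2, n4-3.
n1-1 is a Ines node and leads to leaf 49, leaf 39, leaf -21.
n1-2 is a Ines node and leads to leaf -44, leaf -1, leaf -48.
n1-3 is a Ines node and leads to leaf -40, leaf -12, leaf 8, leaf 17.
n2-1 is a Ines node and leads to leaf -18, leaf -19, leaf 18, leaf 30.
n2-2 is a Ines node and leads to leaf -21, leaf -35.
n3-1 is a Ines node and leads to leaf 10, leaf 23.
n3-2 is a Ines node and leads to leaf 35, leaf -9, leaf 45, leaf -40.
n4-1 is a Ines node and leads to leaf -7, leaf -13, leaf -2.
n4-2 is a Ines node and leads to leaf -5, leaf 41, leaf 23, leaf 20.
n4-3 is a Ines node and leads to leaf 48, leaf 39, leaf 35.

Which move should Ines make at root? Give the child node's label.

n1-1 (Ines): min(49, 39, -21) = -21
n1-2 (Ines): min(-44, -1, -48) = -48
n1-3 (Ines): min(-40, -12, 8, 17) = -40
n1 (Priya): max(-21, -48, -40) = -21
n2-1 (Ines): min(-18, -19, 18, 30) = -19
n2-2 (Ines): min(-21, -35) = -35
n2 (Priya): max(-19, -35) = -19
n3-1 (Ines): min(10, 23) = 10
n3-2 (Ines): min(35, -9, 45, -40) = -40
n3 (Priya): max(10, -40) = 10
n4-1 (Ines): min(-7, -13, -2) = -13
n4-2 (Ines): min(-5, 41, 23, 20) = -5
n4-3 (Ines): min(48, 39, 35) = 35
n4 (Priya): max(-13, -5, 35) = 35
root (Ines): min(-21, -19, 10, 35) = -21
Ines at root wants the lowest of {n1=-21, n2=-19, n3=10, n4=35}, so chooses n1.

n1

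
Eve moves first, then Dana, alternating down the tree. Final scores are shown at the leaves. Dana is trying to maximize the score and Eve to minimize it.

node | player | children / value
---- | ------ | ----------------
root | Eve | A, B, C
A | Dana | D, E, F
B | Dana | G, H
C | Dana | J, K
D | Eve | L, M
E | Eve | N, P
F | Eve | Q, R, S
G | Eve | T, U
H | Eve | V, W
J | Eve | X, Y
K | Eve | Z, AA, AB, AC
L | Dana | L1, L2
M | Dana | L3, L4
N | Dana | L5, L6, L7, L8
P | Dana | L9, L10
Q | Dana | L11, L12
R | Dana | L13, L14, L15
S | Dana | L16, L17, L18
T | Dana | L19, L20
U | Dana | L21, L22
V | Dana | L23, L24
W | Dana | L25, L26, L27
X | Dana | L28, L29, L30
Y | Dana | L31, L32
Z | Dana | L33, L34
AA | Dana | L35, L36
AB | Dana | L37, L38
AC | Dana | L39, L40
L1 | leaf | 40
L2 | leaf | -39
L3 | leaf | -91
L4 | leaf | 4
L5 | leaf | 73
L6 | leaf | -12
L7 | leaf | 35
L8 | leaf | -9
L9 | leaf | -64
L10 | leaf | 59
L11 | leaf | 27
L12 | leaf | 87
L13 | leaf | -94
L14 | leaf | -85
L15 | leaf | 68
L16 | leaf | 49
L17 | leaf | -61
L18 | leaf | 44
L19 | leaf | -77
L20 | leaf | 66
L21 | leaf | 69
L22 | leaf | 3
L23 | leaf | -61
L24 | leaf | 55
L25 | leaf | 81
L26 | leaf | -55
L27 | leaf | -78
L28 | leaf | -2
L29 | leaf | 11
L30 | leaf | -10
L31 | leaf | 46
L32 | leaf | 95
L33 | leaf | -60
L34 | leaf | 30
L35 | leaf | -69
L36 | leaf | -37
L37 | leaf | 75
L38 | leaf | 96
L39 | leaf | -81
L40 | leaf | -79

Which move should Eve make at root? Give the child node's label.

C

L (Dana): max(40, -39) = 40
M (Dana): max(-91, 4) = 4
D (Eve): min(40, 4) = 4
N (Dana): max(73, -12, 35, -9) = 73
P (Dana): max(-64, 59) = 59
E (Eve): min(73, 59) = 59
Q (Dana): max(27, 87) = 87
R (Dana): max(-94, -85, 68) = 68
S (Dana): max(49, -61, 44) = 49
F (Eve): min(87, 68, 49) = 49
A (Dana): max(4, 59, 49) = 59
T (Dana): max(-77, 66) = 66
U (Dana): max(69, 3) = 69
G (Eve): min(66, 69) = 66
V (Dana): max(-61, 55) = 55
W (Dana): max(81, -55, -78) = 81
H (Eve): min(55, 81) = 55
B (Dana): max(66, 55) = 66
X (Dana): max(-2, 11, -10) = 11
Y (Dana): max(46, 95) = 95
J (Eve): min(11, 95) = 11
Z (Dana): max(-60, 30) = 30
AA (Dana): max(-69, -37) = -37
AB (Dana): max(75, 96) = 96
AC (Dana): max(-81, -79) = -79
K (Eve): min(30, -37, 96, -79) = -79
C (Dana): max(11, -79) = 11
root (Eve): min(59, 66, 11) = 11
Eve at root wants the lowest of {A=59, B=66, C=11}, so chooses C.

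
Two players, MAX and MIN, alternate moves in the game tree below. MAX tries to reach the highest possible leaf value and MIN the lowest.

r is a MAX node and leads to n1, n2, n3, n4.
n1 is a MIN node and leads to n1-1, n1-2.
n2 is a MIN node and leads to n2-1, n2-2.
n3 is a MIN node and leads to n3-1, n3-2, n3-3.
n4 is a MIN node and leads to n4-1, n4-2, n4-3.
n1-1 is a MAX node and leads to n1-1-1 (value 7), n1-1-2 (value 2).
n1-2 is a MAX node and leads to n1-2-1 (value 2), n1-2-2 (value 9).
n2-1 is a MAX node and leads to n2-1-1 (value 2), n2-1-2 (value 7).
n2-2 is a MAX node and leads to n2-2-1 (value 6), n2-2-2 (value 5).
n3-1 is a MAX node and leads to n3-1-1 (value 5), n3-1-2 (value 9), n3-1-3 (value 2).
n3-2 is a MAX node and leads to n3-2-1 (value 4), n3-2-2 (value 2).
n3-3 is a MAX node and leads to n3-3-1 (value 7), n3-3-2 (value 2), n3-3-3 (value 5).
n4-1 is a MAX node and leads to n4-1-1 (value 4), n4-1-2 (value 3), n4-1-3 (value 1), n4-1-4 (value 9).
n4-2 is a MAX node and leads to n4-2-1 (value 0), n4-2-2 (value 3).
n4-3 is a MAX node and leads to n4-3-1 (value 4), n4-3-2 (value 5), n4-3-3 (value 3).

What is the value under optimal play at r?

n1-1 (MAX): max(7, 2) = 7
n1-2 (MAX): max(2, 9) = 9
n1 (MIN): min(7, 9) = 7
n2-1 (MAX): max(2, 7) = 7
n2-2 (MAX): max(6, 5) = 6
n2 (MIN): min(7, 6) = 6
n3-1 (MAX): max(5, 9, 2) = 9
n3-2 (MAX): max(4, 2) = 4
n3-3 (MAX): max(7, 2, 5) = 7
n3 (MIN): min(9, 4, 7) = 4
n4-1 (MAX): max(4, 3, 1, 9) = 9
n4-2 (MAX): max(0, 3) = 3
n4-3 (MAX): max(4, 5, 3) = 5
n4 (MIN): min(9, 3, 5) = 3
r (MAX): max(7, 6, 4, 3) = 7

7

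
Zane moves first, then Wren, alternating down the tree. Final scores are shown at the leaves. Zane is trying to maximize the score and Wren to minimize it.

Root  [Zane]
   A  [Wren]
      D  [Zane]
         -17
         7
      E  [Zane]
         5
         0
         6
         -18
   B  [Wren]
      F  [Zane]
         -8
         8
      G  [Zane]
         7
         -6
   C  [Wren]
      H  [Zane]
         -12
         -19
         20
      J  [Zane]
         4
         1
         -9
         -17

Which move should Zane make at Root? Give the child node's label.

B

D (Zane): max(-17, 7) = 7
E (Zane): max(5, 0, 6, -18) = 6
A (Wren): min(7, 6) = 6
F (Zane): max(-8, 8) = 8
G (Zane): max(7, -6) = 7
B (Wren): min(8, 7) = 7
H (Zane): max(-12, -19, 20) = 20
J (Zane): max(4, 1, -9, -17) = 4
C (Wren): min(20, 4) = 4
Root (Zane): max(6, 7, 4) = 7
Zane at Root wants the highest of {A=6, B=7, C=4}, so chooses B.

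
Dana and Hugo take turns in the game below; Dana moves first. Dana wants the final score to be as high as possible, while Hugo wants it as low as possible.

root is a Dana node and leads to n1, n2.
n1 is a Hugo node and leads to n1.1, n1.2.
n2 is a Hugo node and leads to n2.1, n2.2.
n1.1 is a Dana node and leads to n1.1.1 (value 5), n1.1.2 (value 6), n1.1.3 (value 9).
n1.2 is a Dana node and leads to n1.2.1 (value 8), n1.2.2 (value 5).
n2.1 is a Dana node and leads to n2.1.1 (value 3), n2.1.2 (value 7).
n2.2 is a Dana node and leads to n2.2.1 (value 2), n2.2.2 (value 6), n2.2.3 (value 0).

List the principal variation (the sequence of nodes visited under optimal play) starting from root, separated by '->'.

root -> n1 -> n1.2 -> n1.2.1

n1.1 (Dana): max(5, 6, 9) = 9
n1.2 (Dana): max(8, 5) = 8
n1 (Hugo): min(9, 8) = 8
n2.1 (Dana): max(3, 7) = 7
n2.2 (Dana): max(2, 6, 0) = 6
n2 (Hugo): min(7, 6) = 6
root (Dana): max(8, 6) = 8
At root, Dana picks n1 (highest: 8).
At n1, Hugo picks n1.2 (lowest: 8).
At n1.2, Dana picks n1.2.1 (highest: 8).
Terminal value 8.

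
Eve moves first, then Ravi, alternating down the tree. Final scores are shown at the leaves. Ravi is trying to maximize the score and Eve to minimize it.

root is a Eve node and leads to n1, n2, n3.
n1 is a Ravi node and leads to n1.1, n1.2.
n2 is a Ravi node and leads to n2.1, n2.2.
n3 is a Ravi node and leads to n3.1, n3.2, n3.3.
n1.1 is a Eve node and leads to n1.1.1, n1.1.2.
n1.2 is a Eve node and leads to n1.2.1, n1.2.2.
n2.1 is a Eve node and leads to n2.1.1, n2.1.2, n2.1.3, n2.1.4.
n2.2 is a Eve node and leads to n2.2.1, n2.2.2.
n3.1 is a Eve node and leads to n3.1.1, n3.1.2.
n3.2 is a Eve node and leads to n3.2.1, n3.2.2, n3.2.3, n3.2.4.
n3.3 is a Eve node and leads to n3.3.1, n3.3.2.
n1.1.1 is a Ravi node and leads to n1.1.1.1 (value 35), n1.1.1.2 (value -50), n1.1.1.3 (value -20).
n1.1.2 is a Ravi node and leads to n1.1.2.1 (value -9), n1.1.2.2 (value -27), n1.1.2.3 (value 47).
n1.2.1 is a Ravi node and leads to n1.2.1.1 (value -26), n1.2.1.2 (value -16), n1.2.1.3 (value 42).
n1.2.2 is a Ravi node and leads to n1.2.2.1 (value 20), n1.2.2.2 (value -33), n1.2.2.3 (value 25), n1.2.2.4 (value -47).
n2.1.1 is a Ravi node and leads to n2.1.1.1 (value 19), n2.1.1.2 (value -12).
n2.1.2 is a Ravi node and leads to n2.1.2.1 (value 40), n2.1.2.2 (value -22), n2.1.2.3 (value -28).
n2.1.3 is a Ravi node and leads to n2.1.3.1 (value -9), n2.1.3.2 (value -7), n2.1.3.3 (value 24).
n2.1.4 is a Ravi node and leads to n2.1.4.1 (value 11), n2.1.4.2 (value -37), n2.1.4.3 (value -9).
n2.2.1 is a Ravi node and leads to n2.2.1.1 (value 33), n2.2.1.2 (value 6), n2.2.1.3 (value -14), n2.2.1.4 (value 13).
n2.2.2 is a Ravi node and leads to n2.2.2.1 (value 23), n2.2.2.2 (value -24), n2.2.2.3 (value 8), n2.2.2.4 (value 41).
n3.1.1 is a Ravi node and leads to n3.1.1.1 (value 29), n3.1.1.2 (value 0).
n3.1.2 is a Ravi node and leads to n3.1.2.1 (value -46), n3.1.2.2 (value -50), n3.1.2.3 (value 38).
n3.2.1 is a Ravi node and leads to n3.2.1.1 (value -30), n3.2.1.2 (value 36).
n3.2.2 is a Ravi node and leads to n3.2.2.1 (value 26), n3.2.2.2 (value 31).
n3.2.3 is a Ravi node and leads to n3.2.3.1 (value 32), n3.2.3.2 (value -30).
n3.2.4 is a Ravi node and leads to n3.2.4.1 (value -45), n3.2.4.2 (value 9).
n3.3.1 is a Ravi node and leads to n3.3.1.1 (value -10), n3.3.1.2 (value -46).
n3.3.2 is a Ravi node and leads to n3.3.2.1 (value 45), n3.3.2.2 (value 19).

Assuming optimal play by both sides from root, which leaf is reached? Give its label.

n1.1.1 (Ravi): max(35, -50, -20) = 35
n1.1.2 (Ravi): max(-9, -27, 47) = 47
n1.1 (Eve): min(35, 47) = 35
n1.2.1 (Ravi): max(-26, -16, 42) = 42
n1.2.2 (Ravi): max(20, -33, 25, -47) = 25
n1.2 (Eve): min(42, 25) = 25
n1 (Ravi): max(35, 25) = 35
n2.1.1 (Ravi): max(19, -12) = 19
n2.1.2 (Ravi): max(40, -22, -28) = 40
n2.1.3 (Ravi): max(-9, -7, 24) = 24
n2.1.4 (Ravi): max(11, -37, -9) = 11
n2.1 (Eve): min(19, 40, 24, 11) = 11
n2.2.1 (Ravi): max(33, 6, -14, 13) = 33
n2.2.2 (Ravi): max(23, -24, 8, 41) = 41
n2.2 (Eve): min(33, 41) = 33
n2 (Ravi): max(11, 33) = 33
n3.1.1 (Ravi): max(29, 0) = 29
n3.1.2 (Ravi): max(-46, -50, 38) = 38
n3.1 (Eve): min(29, 38) = 29
n3.2.1 (Ravi): max(-30, 36) = 36
n3.2.2 (Ravi): max(26, 31) = 31
n3.2.3 (Ravi): max(32, -30) = 32
n3.2.4 (Ravi): max(-45, 9) = 9
n3.2 (Eve): min(36, 31, 32, 9) = 9
n3.3.1 (Ravi): max(-10, -46) = -10
n3.3.2 (Ravi): max(45, 19) = 45
n3.3 (Eve): min(-10, 45) = -10
n3 (Ravi): max(29, 9, -10) = 29
root (Eve): min(35, 33, 29) = 29
At root, Eve picks n3 (lowest: 29).
At n3, Ravi picks n3.1 (highest: 29).
At n3.1, Eve picks n3.1.1 (lowest: 29).
At n3.1.1, Ravi picks n3.1.1.1 (highest: 29).
Terminal value 29.

n3.1.1.1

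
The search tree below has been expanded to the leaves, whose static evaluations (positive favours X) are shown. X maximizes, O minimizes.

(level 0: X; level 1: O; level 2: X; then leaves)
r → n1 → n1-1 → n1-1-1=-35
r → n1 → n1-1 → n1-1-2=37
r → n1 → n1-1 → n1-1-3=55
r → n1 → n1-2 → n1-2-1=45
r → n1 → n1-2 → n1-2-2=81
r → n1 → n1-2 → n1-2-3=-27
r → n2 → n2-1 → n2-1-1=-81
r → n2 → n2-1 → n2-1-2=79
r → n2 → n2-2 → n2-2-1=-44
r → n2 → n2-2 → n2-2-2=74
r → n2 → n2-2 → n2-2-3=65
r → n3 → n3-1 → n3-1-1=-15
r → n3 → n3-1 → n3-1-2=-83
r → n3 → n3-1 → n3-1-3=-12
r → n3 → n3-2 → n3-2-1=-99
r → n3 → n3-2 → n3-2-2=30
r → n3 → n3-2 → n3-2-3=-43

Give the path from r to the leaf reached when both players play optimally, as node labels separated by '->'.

r -> n2 -> n2-2 -> n2-2-2

n1-1 (X): max(-35, 37, 55) = 55
n1-2 (X): max(45, 81, -27) = 81
n1 (O): min(55, 81) = 55
n2-1 (X): max(-81, 79) = 79
n2-2 (X): max(-44, 74, 65) = 74
n2 (O): min(79, 74) = 74
n3-1 (X): max(-15, -83, -12) = -12
n3-2 (X): max(-99, 30, -43) = 30
n3 (O): min(-12, 30) = -12
r (X): max(55, 74, -12) = 74
At r, X picks n2 (highest: 74).
At n2, O picks n2-2 (lowest: 74).
At n2-2, X picks n2-2-2 (highest: 74).
Terminal value 74.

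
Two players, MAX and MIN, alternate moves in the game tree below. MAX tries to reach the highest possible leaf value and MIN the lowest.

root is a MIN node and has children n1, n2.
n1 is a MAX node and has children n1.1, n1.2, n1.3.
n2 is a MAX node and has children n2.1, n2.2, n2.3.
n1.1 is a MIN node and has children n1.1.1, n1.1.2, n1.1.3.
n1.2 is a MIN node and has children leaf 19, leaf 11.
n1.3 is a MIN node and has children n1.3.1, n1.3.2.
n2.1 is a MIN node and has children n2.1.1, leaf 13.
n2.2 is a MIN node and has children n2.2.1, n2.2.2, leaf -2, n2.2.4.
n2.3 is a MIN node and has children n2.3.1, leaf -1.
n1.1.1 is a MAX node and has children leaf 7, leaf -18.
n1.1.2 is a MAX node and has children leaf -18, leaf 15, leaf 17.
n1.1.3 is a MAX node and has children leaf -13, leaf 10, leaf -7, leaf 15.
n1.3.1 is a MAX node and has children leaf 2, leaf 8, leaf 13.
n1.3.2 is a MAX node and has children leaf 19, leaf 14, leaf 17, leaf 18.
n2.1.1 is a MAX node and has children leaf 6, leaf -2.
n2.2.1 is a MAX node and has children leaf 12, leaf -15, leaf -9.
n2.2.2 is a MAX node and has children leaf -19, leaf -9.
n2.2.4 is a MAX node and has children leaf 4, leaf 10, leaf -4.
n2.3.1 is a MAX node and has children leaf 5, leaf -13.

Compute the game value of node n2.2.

-9

n2.2.1 (MAX): max(12, -15, -9) = 12
n2.2.2 (MAX): max(-19, -9) = -9
n2.2.4 (MAX): max(4, 10, -4) = 10
n2.2 (MIN): min(12, -9, -2, 10) = -9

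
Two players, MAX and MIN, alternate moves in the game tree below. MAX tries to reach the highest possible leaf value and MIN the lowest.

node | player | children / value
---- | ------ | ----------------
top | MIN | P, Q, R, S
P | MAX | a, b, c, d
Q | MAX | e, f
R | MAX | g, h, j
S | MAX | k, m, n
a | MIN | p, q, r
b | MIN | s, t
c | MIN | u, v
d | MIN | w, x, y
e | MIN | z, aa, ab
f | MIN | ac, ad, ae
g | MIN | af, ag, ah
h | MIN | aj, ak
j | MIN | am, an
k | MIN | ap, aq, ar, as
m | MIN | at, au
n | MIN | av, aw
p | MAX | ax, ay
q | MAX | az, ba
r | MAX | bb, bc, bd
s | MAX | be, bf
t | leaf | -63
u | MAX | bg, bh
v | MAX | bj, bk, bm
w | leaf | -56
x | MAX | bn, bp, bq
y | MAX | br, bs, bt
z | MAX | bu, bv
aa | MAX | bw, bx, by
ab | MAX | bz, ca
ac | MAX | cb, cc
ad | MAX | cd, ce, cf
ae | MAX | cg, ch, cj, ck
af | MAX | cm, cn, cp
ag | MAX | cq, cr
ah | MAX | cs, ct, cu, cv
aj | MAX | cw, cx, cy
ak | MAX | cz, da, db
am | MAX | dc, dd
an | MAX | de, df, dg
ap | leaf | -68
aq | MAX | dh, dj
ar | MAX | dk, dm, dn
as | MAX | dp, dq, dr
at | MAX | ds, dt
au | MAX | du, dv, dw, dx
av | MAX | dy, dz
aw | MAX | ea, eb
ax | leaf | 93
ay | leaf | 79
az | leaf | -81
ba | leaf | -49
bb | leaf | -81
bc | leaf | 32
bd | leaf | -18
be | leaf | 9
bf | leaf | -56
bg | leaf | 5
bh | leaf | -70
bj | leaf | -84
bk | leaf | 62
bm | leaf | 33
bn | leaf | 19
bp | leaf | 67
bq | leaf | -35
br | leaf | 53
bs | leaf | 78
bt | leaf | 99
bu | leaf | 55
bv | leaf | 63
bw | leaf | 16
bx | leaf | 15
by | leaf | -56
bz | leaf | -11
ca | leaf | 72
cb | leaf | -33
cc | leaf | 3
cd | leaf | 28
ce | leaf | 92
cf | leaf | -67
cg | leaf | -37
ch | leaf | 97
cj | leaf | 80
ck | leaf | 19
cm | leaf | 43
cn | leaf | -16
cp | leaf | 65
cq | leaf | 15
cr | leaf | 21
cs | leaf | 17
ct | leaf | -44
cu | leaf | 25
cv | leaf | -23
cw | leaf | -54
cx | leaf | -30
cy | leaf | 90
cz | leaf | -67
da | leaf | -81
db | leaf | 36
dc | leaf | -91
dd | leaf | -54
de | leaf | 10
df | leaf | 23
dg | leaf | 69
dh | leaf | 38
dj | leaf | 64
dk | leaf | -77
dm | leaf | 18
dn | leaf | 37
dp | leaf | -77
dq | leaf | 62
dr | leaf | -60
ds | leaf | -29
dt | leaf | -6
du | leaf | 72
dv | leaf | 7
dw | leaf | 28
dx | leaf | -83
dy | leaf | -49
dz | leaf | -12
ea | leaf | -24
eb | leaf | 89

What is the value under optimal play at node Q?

16

z (MAX): max(55, 63) = 63
aa (MAX): max(16, 15, -56) = 16
ab (MAX): max(-11, 72) = 72
e (MIN): min(63, 16, 72) = 16
ac (MAX): max(-33, 3) = 3
ad (MAX): max(28, 92, -67) = 92
ae (MAX): max(-37, 97, 80, 19) = 97
f (MIN): min(3, 92, 97) = 3
Q (MAX): max(16, 3) = 16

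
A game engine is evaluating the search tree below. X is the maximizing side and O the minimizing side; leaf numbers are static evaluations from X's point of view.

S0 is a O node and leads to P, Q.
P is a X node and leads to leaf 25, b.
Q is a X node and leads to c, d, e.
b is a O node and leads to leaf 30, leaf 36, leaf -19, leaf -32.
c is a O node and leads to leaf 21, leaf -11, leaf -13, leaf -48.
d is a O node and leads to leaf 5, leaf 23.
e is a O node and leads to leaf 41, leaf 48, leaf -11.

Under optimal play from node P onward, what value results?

b (O): min(30, 36, -19, -32) = -32
P (X): max(25, -32) = 25

25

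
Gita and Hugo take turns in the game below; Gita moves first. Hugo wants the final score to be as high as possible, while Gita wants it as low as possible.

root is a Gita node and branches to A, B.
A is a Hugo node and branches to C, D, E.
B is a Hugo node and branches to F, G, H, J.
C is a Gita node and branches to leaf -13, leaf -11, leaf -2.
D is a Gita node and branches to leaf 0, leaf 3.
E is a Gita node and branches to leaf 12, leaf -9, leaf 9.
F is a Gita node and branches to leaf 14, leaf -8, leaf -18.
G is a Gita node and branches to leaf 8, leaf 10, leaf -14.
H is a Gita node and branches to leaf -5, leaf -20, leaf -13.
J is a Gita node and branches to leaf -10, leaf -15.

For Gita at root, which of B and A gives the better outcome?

B

F (Gita): min(14, -8, -18) = -18
G (Gita): min(8, 10, -14) = -14
H (Gita): min(-5, -20, -13) = -20
J (Gita): min(-10, -15) = -15
B (Hugo): max(-18, -14, -20, -15) = -14
C (Gita): min(-13, -11, -2) = -13
D (Gita): min(0, 3) = 0
E (Gita): min(12, -9, 9) = -9
A (Hugo): max(-13, 0, -9) = 0
Gita prefers the lower value; B=-14, A=0. B is better since -14 < 0.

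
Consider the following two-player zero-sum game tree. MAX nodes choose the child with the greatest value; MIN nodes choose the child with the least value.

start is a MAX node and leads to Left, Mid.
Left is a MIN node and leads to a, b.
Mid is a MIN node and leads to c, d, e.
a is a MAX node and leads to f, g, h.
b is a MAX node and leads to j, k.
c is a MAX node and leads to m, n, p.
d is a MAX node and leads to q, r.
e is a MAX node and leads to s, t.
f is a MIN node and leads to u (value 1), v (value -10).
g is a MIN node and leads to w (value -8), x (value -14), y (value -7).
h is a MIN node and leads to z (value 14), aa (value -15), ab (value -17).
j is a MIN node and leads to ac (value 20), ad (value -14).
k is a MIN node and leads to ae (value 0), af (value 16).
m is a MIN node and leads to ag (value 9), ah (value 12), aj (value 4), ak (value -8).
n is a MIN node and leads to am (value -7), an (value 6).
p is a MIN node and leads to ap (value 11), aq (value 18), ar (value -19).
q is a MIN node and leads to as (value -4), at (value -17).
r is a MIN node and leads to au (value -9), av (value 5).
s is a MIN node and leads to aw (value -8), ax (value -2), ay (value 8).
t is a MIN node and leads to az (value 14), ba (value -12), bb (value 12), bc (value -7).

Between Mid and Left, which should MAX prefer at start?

Mid

m (MIN): min(9, 12, 4, -8) = -8
n (MIN): min(-7, 6) = -7
p (MIN): min(11, 18, -19) = -19
c (MAX): max(-8, -7, -19) = -7
q (MIN): min(-4, -17) = -17
r (MIN): min(-9, 5) = -9
d (MAX): max(-17, -9) = -9
s (MIN): min(-8, -2, 8) = -8
t (MIN): min(14, -12, 12, -7) = -12
e (MAX): max(-8, -12) = -8
Mid (MIN): min(-7, -9, -8) = -9
f (MIN): min(1, -10) = -10
g (MIN): min(-8, -14, -7) = -14
h (MIN): min(14, -15, -17) = -17
a (MAX): max(-10, -14, -17) = -10
j (MIN): min(20, -14) = -14
k (MIN): min(0, 16) = 0
b (MAX): max(-14, 0) = 0
Left (MIN): min(-10, 0) = -10
MAX prefers the higher value; Mid=-9, Left=-10. Mid is better since -9 > -10.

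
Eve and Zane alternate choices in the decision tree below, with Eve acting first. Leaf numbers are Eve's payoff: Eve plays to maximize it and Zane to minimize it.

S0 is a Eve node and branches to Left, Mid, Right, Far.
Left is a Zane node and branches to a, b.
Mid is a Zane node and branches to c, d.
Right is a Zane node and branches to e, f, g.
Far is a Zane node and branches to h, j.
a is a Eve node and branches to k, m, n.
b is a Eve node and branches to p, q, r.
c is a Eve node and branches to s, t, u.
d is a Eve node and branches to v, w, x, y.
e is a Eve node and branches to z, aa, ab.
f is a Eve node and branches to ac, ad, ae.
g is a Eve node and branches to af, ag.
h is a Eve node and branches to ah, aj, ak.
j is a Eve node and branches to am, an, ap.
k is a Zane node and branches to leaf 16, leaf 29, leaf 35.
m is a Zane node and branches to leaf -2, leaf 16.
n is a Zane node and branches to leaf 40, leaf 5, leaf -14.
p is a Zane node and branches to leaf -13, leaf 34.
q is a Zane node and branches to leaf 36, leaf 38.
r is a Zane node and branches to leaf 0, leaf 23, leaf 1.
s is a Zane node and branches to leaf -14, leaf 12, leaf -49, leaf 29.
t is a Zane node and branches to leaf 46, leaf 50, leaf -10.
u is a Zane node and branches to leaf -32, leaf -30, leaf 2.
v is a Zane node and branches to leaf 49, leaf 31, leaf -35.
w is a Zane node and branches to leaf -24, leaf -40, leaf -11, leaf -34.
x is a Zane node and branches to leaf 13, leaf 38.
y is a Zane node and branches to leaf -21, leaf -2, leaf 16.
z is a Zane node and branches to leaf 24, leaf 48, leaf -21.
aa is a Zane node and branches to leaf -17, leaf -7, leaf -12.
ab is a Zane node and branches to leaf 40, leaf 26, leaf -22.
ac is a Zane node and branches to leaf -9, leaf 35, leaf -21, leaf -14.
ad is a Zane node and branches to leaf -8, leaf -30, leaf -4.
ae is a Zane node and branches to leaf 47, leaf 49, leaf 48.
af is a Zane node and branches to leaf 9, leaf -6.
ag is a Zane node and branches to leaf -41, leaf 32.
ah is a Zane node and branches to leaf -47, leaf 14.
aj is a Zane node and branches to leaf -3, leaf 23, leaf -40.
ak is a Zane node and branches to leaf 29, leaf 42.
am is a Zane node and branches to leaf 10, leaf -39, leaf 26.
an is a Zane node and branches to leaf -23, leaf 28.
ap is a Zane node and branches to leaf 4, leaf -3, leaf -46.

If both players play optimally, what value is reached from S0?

k (Zane): min(16, 29, 35) = 16
m (Zane): min(-2, 16) = -2
n (Zane): min(40, 5, -14) = -14
a (Eve): max(16, -2, -14) = 16
p (Zane): min(-13, 34) = -13
q (Zane): min(36, 38) = 36
r (Zane): min(0, 23, 1) = 0
b (Eve): max(-13, 36, 0) = 36
Left (Zane): min(16, 36) = 16
s (Zane): min(-14, 12, -49, 29) = -49
t (Zane): min(46, 50, -10) = -10
u (Zane): min(-32, -30, 2) = -32
c (Eve): max(-49, -10, -32) = -10
v (Zane): min(49, 31, -35) = -35
w (Zane): min(-24, -40, -11, -34) = -40
x (Zane): min(13, 38) = 13
y (Zane): min(-21, -2, 16) = -21
d (Eve): max(-35, -40, 13, -21) = 13
Mid (Zane): min(-10, 13) = -10
z (Zane): min(24, 48, -21) = -21
aa (Zane): min(-17, -7, -12) = -17
ab (Zane): min(40, 26, -22) = -22
e (Eve): max(-21, -17, -22) = -17
ac (Zane): min(-9, 35, -21, -14) = -21
ad (Zane): min(-8, -30, -4) = -30
ae (Zane): min(47, 49, 48) = 47
f (Eve): max(-21, -30, 47) = 47
af (Zane): min(9, -6) = -6
ag (Zane): min(-41, 32) = -41
g (Eve): max(-6, -41) = -6
Right (Zane): min(-17, 47, -6) = -17
ah (Zane): min(-47, 14) = -47
aj (Zane): min(-3, 23, -40) = -40
ak (Zane): min(29, 42) = 29
h (Eve): max(-47, -40, 29) = 29
am (Zane): min(10, -39, 26) = -39
an (Zane): min(-23, 28) = -23
ap (Zane): min(4, -3, -46) = -46
j (Eve): max(-39, -23, -46) = -23
Far (Zane): min(29, -23) = -23
S0 (Eve): max(16, -10, -17, -23) = 16

16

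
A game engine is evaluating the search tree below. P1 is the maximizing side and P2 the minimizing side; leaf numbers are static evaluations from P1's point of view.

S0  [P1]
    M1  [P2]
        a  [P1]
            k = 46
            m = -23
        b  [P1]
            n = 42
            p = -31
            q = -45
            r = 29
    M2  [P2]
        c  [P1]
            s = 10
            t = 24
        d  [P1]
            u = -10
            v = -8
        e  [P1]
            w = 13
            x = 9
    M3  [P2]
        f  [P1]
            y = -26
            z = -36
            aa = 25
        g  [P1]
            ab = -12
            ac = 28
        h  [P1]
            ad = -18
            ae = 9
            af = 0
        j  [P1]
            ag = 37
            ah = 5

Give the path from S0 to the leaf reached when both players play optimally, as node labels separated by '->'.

a (P1): max(46, -23) = 46
b (P1): max(42, -31, -45, 29) = 42
M1 (P2): min(46, 42) = 42
c (P1): max(10, 24) = 24
d (P1): max(-10, -8) = -8
e (P1): max(13, 9) = 13
M2 (P2): min(24, -8, 13) = -8
f (P1): max(-26, -36, 25) = 25
g (P1): max(-12, 28) = 28
h (P1): max(-18, 9, 0) = 9
j (P1): max(37, 5) = 37
M3 (P2): min(25, 28, 9, 37) = 9
S0 (P1): max(42, -8, 9) = 42
At S0, P1 picks M1 (highest: 42).
At M1, P2 picks b (lowest: 42).
At b, P1 picks n (highest: 42).
Terminal value 42.

S0 -> M1 -> b -> n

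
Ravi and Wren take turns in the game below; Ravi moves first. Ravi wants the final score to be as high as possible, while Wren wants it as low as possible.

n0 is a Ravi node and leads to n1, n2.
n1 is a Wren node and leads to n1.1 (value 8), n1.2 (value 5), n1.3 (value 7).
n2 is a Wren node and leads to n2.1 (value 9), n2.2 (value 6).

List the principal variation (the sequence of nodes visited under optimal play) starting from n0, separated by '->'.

n1 (Wren): min(8, 5, 7) = 5
n2 (Wren): min(9, 6) = 6
n0 (Ravi): max(5, 6) = 6
At n0, Ravi picks n2 (highest: 6).
At n2, Wren picks n2.2 (lowest: 6).
Terminal value 6.

n0 -> n2 -> n2.2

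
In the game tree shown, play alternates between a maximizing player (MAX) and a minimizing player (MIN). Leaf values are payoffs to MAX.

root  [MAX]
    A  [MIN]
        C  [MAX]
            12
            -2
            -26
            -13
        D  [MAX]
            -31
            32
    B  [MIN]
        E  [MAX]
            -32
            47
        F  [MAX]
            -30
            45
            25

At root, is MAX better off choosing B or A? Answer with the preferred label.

E (MAX): max(-32, 47) = 47
F (MAX): max(-30, 45, 25) = 45
B (MIN): min(47, 45) = 45
C (MAX): max(12, -2, -26, -13) = 12
D (MAX): max(-31, 32) = 32
A (MIN): min(12, 32) = 12
MAX prefers the higher value; B=45, A=12. B is better since 45 > 12.

B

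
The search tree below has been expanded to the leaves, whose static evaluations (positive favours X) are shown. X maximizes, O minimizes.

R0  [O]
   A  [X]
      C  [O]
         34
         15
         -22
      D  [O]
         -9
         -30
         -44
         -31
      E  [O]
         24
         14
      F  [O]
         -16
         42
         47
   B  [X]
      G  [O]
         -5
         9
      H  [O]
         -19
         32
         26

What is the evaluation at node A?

C (O): min(34, 15, -22) = -22
D (O): min(-9, -30, -44, -31) = -44
E (O): min(24, 14) = 14
F (O): min(-16, 42, 47) = -16
A (X): max(-22, -44, 14, -16) = 14

14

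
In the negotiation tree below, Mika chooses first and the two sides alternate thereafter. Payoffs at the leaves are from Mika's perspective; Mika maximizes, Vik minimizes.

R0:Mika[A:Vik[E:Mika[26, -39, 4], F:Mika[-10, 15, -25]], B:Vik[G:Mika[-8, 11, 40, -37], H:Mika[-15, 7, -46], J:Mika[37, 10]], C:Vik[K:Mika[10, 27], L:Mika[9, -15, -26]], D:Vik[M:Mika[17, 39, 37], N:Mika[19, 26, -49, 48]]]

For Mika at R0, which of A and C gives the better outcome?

A

E (Mika): max(26, -39, 4) = 26
F (Mika): max(-10, 15, -25) = 15
A (Vik): min(26, 15) = 15
K (Mika): max(10, 27) = 27
L (Mika): max(9, -15, -26) = 9
C (Vik): min(27, 9) = 9
Mika prefers the higher value; A=15, C=9. A is better since 15 > 9.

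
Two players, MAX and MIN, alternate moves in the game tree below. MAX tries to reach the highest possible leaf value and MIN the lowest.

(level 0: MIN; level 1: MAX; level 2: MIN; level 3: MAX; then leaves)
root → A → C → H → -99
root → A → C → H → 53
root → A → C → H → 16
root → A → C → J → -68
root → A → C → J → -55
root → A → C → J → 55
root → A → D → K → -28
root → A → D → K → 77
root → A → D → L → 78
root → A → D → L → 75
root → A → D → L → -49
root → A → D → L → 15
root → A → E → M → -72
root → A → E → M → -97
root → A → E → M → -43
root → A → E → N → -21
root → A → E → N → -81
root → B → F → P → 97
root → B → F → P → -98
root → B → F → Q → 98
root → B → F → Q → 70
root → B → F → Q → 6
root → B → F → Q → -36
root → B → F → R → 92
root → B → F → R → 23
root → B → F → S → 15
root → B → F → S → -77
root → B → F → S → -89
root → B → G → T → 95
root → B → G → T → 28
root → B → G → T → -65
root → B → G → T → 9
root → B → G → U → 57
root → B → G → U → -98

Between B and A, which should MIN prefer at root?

B

P (MAX): max(97, -98) = 97
Q (MAX): max(98, 70, 6, -36) = 98
R (MAX): max(92, 23) = 92
S (MAX): max(15, -77, -89) = 15
F (MIN): min(97, 98, 92, 15) = 15
T (MAX): max(95, 28, -65, 9) = 95
U (MAX): max(57, -98) = 57
G (MIN): min(95, 57) = 57
B (MAX): max(15, 57) = 57
H (MAX): max(-99, 53, 16) = 53
J (MAX): max(-68, -55, 55) = 55
C (MIN): min(53, 55) = 53
K (MAX): max(-28, 77) = 77
L (MAX): max(78, 75, -49, 15) = 78
D (MIN): min(77, 78) = 77
M (MAX): max(-72, -97, -43) = -43
N (MAX): max(-21, -81) = -21
E (MIN): min(-43, -21) = -43
A (MAX): max(53, 77, -43) = 77
MIN prefers the lower value; B=57, A=77. B is better since 57 < 77.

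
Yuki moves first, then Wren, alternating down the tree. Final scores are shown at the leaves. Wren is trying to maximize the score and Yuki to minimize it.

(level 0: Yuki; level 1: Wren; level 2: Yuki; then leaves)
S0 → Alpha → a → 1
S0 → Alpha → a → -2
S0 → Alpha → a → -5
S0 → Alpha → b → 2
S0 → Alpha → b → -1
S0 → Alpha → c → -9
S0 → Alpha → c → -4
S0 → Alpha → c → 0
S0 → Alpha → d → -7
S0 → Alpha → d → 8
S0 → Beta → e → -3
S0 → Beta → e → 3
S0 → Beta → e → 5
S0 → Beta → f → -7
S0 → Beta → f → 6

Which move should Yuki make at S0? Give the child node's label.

a (Yuki): min(1, -2, -5) = -5
b (Yuki): min(2, -1) = -1
c (Yuki): min(-9, -4, 0) = -9
d (Yuki): min(-7, 8) = -7
Alpha (Wren): max(-5, -1, -9, -7) = -1
e (Yuki): min(-3, 3, 5) = -3
f (Yuki): min(-7, 6) = -7
Beta (Wren): max(-3, -7) = -3
S0 (Yuki): min(-1, -3) = -3
Yuki at S0 wants the lowest of {Alpha=-1, Beta=-3}, so chooses Beta.

Beta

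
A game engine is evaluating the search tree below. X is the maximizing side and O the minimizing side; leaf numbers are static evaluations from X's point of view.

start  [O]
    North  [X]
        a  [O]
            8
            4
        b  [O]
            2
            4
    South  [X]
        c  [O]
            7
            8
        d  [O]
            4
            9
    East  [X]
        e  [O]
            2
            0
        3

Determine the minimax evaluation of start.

a (O): min(8, 4) = 4
b (O): min(2, 4) = 2
North (X): max(4, 2) = 4
c (O): min(7, 8) = 7
d (O): min(4, 9) = 4
South (X): max(7, 4) = 7
e (O): min(2, 0) = 0
East (X): max(0, 3) = 3
start (O): min(4, 7, 3) = 3

3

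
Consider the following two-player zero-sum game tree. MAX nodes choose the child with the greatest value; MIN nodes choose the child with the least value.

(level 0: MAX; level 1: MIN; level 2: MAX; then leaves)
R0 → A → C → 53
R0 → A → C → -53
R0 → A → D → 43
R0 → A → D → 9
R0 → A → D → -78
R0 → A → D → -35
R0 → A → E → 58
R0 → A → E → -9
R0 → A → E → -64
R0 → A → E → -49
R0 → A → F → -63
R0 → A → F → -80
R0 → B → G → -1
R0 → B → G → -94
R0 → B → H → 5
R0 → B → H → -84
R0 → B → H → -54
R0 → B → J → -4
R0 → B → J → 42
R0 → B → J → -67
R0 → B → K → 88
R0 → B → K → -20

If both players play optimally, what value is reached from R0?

C (MAX): max(53, -53) = 53
D (MAX): max(43, 9, -78, -35) = 43
E (MAX): max(58, -9, -64, -49) = 58
F (MAX): max(-63, -80) = -63
A (MIN): min(53, 43, 58, -63) = -63
G (MAX): max(-1, -94) = -1
H (MAX): max(5, -84, -54) = 5
J (MAX): max(-4, 42, -67) = 42
K (MAX): max(88, -20) = 88
B (MIN): min(-1, 5, 42, 88) = -1
R0 (MAX): max(-63, -1) = -1

-1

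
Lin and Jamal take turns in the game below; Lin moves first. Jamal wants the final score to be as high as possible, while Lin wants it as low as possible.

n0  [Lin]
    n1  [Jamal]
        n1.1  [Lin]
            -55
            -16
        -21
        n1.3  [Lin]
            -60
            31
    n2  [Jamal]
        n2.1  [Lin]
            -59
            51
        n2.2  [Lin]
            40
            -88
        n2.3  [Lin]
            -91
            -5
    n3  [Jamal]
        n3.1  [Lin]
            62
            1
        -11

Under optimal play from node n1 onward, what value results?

-21

n1.1 (Lin): min(-55, -16) = -55
n1.3 (Lin): min(-60, 31) = -60
n1 (Jamal): max(-55, -21, -60) = -21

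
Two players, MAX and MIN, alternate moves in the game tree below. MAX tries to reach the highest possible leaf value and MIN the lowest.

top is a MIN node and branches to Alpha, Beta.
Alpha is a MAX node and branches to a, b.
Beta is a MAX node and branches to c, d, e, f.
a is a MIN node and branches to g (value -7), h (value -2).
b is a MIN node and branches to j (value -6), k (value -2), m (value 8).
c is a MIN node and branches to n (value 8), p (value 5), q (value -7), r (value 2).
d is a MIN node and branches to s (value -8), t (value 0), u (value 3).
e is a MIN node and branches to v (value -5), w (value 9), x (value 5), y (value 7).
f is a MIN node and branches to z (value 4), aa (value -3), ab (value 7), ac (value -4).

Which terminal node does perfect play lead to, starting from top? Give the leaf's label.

a (MIN): min(-7, -2) = -7
b (MIN): min(-6, -2, 8) = -6
Alpha (MAX): max(-7, -6) = -6
c (MIN): min(8, 5, -7, 2) = -7
d (MIN): min(-8, 0, 3) = -8
e (MIN): min(-5, 9, 5, 7) = -5
f (MIN): min(4, -3, 7, -4) = -4
Beta (MAX): max(-7, -8, -5, -4) = -4
top (MIN): min(-6, -4) = -6
At top, MIN picks Alpha (lowest: -6).
At Alpha, MAX picks b (highest: -6).
At b, MIN picks j (lowest: -6).
Terminal value -6.

j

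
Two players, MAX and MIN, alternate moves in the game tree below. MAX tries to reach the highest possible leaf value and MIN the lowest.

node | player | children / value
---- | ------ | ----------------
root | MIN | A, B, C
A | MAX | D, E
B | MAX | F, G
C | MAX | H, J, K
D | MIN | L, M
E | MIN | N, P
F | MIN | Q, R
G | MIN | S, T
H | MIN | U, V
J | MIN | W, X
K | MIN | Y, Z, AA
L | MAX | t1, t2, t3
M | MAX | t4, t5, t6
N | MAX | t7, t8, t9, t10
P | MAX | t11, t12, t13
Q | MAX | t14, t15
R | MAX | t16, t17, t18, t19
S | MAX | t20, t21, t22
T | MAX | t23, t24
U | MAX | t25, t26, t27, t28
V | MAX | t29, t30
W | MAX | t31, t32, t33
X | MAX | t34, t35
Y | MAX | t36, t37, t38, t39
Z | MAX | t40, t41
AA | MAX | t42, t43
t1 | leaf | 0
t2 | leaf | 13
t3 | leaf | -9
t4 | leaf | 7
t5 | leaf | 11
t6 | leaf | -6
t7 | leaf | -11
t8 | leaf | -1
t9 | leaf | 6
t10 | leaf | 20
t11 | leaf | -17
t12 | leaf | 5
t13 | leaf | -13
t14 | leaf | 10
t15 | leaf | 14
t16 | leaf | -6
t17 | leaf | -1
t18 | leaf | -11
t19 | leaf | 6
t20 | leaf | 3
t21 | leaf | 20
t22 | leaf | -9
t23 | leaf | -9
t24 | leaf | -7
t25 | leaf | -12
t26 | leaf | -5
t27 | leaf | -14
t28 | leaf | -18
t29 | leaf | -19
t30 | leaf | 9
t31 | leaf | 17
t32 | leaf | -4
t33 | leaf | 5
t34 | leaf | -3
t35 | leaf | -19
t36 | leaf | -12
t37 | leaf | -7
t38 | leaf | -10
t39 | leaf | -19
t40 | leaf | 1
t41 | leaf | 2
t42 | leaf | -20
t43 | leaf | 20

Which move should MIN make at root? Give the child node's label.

C

L (MAX): max(0, 13, -9) = 13
M (MAX): max(7, 11, -6) = 11
D (MIN): min(13, 11) = 11
N (MAX): max(-11, -1, 6, 20) = 20
P (MAX): max(-17, 5, -13) = 5
E (MIN): min(20, 5) = 5
A (MAX): max(11, 5) = 11
Q (MAX): max(10, 14) = 14
R (MAX): max(-6, -1, -11, 6) = 6
F (MIN): min(14, 6) = 6
S (MAX): max(3, 20, -9) = 20
T (MAX): max(-9, -7) = -7
G (MIN): min(20, -7) = -7
B (MAX): max(6, -7) = 6
U (MAX): max(-12, -5, -14, -18) = -5
V (MAX): max(-19, 9) = 9
H (MIN): min(-5, 9) = -5
W (MAX): max(17, -4, 5) = 17
X (MAX): max(-3, -19) = -3
J (MIN): min(17, -3) = -3
Y (MAX): max(-12, -7, -10, -19) = -7
Z (MAX): max(1, 2) = 2
AA (MAX): max(-20, 20) = 20
K (MIN): min(-7, 2, 20) = -7
C (MAX): max(-5, -3, -7) = -3
root (MIN): min(11, 6, -3) = -3
MIN at root wants the lowest of {A=11, B=6, C=-3}, so chooses C.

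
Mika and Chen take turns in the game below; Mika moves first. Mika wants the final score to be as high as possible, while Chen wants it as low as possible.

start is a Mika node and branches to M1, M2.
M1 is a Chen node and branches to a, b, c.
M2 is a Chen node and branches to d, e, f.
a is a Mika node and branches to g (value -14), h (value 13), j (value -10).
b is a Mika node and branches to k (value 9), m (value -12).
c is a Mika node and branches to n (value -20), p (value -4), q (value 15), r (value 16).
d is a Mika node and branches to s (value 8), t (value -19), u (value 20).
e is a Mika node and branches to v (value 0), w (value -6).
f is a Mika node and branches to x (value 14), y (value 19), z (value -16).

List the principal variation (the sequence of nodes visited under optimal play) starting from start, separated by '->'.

start -> M1 -> b -> k

a (Mika): max(-14, 13, -10) = 13
b (Mika): max(9, -12) = 9
c (Mika): max(-20, -4, 15, 16) = 16
M1 (Chen): min(13, 9, 16) = 9
d (Mika): max(8, -19, 20) = 20
e (Mika): max(0, -6) = 0
f (Mika): max(14, 19, -16) = 19
M2 (Chen): min(20, 0, 19) = 0
start (Mika): max(9, 0) = 9
At start, Mika picks M1 (highest: 9).
At M1, Chen picks b (lowest: 9).
At b, Mika picks k (highest: 9).
Terminal value 9.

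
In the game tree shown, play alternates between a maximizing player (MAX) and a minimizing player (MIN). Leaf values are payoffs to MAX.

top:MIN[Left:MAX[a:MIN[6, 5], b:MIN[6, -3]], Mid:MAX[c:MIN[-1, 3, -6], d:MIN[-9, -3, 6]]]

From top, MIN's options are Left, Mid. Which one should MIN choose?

Mid

a (MIN): min(6, 5) = 5
b (MIN): min(6, -3) = -3
Left (MAX): max(5, -3) = 5
c (MIN): min(-1, 3, -6) = -6
d (MIN): min(-9, -3, 6) = -9
Mid (MAX): max(-6, -9) = -6
top (MIN): min(5, -6) = -6
MIN at top wants the lowest of {Left=5, Mid=-6}, so chooses Mid.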